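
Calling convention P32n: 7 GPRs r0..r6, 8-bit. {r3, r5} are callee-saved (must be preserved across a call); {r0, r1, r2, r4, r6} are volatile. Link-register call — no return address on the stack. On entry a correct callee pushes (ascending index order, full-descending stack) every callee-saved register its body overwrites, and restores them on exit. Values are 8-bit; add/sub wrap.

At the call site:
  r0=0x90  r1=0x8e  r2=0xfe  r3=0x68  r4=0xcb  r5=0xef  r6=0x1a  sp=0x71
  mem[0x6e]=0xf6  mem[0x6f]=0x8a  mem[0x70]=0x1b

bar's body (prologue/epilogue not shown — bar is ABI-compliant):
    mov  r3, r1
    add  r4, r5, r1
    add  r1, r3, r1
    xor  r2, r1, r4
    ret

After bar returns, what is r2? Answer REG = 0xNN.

prologue: push r3 → mem[0x70]=0x68, sp=0x70
body[0] mov  r3, r1 → r3=0x8e
body[1] add  r4, r5, r1 → r4=0x7d
body[2] add  r1, r3, r1 → r1=0x1c
body[3] xor  r2, r1, r4 → r2=0x61
epilogue: pop r3=0x68, sp=0x71
r2 is caller-saved → body value

REG = 0x61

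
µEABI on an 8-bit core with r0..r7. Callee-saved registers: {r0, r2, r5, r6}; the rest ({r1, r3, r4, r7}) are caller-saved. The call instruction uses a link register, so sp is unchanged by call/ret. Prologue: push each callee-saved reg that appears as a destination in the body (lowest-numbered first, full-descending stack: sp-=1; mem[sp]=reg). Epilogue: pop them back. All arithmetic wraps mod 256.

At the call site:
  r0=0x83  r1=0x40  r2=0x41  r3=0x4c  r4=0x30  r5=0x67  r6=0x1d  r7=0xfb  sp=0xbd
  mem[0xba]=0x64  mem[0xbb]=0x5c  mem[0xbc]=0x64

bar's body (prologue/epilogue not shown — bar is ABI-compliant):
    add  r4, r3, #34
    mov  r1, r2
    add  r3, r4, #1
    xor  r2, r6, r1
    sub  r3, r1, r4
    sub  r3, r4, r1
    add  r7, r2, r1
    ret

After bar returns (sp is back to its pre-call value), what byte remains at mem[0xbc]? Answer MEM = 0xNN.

prologue: push r2 -> mem[0xbc]=0x41, sp=0xbc
body[0] add  r4, r3, #34 -> r4=0x6e
body[1] mov  r1, r2 -> r1=0x41
body[2] add  r3, r4, #1 -> r3=0x6f
body[3] xor  r2, r6, r1 -> r2=0x5c
body[4] sub  r3, r1, r4 -> r3=0xd3
body[5] sub  r3, r4, r1 -> r3=0x2d
body[6] add  r7, r2, r1 -> r7=0x9d
epilogue: pop r2=0x41, sp=0xbd
prologue pushed ['r2'] at ['0xbc']

MEM = 0x41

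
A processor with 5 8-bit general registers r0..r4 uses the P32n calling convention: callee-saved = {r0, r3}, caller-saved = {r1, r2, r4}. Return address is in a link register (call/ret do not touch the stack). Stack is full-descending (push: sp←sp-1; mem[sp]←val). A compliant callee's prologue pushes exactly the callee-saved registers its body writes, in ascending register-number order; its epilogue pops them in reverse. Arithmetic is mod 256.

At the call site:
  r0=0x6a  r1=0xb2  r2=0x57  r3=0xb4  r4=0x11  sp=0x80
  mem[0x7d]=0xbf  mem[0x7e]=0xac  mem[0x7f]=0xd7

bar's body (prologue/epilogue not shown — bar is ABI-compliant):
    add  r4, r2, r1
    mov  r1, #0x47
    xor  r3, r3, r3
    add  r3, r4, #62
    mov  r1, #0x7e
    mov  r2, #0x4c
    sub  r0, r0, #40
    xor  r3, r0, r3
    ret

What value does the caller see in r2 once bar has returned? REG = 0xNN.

REG = 0x4c

prologue: push r0 → mem[0x7f]=0x6a, sp=0x7f
prologue: push r3 → mem[0x7e]=0xb4, sp=0x7e
body[0] add  r4, r2, r1 → r4=0x09
body[1] mov  r1, #0x47 → r1=0x47
body[2] xor  r3, r3, r3 → r3=0x00
body[3] add  r3, r4, #62 → r3=0x47
body[4] mov  r1, #0x7e → r1=0x7e
body[5] mov  r2, #0x4c → r2=0x4c
body[6] sub  r0, r0, #40 → r0=0x42
body[7] xor  r3, r0, r3 → r3=0x05
epilogue: pop r3=0xb4, sp=0x7f
epilogue: pop r0=0x6a, sp=0x80
r2 is caller-saved → body value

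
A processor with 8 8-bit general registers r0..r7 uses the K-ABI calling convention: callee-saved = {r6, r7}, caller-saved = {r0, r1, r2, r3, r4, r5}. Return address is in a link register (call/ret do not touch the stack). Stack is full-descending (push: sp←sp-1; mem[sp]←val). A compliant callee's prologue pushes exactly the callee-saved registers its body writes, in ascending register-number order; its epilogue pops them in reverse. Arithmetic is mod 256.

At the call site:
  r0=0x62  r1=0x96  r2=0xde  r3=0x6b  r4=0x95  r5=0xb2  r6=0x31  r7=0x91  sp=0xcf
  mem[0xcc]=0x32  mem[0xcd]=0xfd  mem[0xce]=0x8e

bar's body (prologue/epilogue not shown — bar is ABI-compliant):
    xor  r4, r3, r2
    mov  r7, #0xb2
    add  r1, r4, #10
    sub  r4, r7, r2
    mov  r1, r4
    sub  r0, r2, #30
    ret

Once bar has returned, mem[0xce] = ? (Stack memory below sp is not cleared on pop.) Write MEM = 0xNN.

prologue: push r7 → mem[0xce]=0x91, sp=0xce
body[0] xor  r4, r3, r2 → r4=0xb5
body[1] mov  r7, #0xb2 → r7=0xb2
body[2] add  r1, r4, #10 → r1=0xbf
body[3] sub  r4, r7, r2 → r4=0xd4
body[4] mov  r1, r4 → r1=0xd4
body[5] sub  r0, r2, #30 → r0=0xc0
epilogue: pop r7=0x91, sp=0xcf
prologue pushed ['r7'] at ['0xce']

MEM = 0x91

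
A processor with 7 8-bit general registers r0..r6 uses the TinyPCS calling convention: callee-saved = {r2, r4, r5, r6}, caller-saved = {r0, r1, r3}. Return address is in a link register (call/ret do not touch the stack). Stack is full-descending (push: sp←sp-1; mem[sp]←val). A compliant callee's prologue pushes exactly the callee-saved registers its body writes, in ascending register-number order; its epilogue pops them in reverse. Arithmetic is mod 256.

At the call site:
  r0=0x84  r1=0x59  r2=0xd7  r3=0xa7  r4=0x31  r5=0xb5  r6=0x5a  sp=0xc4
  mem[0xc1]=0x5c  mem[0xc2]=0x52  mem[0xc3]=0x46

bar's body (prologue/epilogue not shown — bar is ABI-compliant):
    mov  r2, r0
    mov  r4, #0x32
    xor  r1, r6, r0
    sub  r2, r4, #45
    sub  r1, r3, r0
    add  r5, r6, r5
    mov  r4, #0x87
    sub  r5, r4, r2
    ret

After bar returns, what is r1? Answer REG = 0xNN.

prologue: push r2 → mem[0xc3]=0xd7, sp=0xc3
prologue: push r4 → mem[0xc2]=0x31, sp=0xc2
prologue: push r5 → mem[0xc1]=0xb5, sp=0xc1
body[0] mov  r2, r0 → r2=0x84
body[1] mov  r4, #0x32 → r4=0x32
body[2] xor  r1, r6, r0 → r1=0xde
body[3] sub  r2, r4, #45 → r2=0x05
body[4] sub  r1, r3, r0 → r1=0x23
body[5] add  r5, r6, r5 → r5=0x0f
body[6] mov  r4, #0x87 → r4=0x87
body[7] sub  r5, r4, r2 → r5=0x82
epilogue: pop r5=0xb5, sp=0xc2
epilogue: pop r4=0x31, sp=0xc3
epilogue: pop r2=0xd7, sp=0xc4
r1 is caller-saved → body value

REG = 0x23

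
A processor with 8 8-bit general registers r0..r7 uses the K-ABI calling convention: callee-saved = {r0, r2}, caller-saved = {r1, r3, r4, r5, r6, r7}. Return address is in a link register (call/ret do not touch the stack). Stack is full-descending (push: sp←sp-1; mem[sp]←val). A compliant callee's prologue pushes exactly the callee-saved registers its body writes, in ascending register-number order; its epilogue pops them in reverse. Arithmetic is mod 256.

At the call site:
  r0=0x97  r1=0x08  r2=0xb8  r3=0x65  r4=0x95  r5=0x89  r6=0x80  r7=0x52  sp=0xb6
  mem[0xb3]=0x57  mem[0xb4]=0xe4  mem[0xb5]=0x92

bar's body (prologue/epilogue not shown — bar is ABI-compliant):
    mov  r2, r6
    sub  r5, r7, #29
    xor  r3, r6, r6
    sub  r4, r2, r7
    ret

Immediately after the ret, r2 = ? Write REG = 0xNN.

prologue: push r2 → mem[0xb5]=0xb8, sp=0xb5
body[0] mov  r2, r6 → r2=0x80
body[1] sub  r5, r7, #29 → r5=0x35
body[2] xor  r3, r6, r6 → r3=0x00
body[3] sub  r4, r2, r7 → r4=0x2e
epilogue: pop r2=0xb8, sp=0xb6
r2 is callee-saved → restored

REG = 0xb8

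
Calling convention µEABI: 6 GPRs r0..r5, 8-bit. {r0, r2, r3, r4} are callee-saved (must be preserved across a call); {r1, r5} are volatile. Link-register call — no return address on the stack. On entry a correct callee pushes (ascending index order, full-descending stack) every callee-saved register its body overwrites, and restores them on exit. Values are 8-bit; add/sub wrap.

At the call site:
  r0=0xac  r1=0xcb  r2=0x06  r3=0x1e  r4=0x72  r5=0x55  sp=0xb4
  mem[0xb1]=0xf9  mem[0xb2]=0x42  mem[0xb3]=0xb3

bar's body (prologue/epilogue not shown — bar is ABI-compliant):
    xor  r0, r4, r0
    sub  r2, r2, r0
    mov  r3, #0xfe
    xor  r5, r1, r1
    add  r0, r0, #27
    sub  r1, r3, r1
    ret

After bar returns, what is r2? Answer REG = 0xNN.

prologue: push r0 -> mem[0xb3]=0xac, sp=0xb3
prologue: push r2 -> mem[0xb2]=0x06, sp=0xb2
prologue: push r3 -> mem[0xb1]=0x1e, sp=0xb1
body[0] xor  r0, r4, r0 -> r0=0xde
body[1] sub  r2, r2, r0 -> r2=0x28
body[2] mov  r3, #0xfe -> r3=0xfe
body[3] xor  r5, r1, r1 -> r5=0x00
body[4] add  r0, r0, #27 -> r0=0xf9
body[5] sub  r1, r3, r1 -> r1=0x33
epilogue: pop r3=0x1e, sp=0xb2
epilogue: pop r2=0x06, sp=0xb3
epilogue: pop r0=0xac, sp=0xb4
r2 is callee-saved -> restored

REG = 0x06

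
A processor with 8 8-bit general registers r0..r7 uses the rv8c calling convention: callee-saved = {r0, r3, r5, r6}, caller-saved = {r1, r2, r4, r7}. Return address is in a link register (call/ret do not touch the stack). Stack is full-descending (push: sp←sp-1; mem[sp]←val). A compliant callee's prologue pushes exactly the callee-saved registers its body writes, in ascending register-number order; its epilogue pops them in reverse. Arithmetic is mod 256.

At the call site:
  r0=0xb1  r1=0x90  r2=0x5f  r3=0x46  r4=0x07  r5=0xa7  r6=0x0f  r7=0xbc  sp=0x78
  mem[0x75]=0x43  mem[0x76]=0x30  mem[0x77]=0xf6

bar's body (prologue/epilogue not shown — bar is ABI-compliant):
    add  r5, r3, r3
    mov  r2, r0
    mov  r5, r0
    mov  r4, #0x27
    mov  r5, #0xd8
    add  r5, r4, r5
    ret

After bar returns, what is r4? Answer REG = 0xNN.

prologue: push r5 -> mem[0x77]=0xa7, sp=0x77
body[0] add  r5, r3, r3 -> r5=0x8c
body[1] mov  r2, r0 -> r2=0xb1
body[2] mov  r5, r0 -> r5=0xb1
body[3] mov  r4, #0x27 -> r4=0x27
body[4] mov  r5, #0xd8 -> r5=0xd8
body[5] add  r5, r4, r5 -> r5=0xff
epilogue: pop r5=0xa7, sp=0x78
r4 is caller-saved -> body value

REG = 0x27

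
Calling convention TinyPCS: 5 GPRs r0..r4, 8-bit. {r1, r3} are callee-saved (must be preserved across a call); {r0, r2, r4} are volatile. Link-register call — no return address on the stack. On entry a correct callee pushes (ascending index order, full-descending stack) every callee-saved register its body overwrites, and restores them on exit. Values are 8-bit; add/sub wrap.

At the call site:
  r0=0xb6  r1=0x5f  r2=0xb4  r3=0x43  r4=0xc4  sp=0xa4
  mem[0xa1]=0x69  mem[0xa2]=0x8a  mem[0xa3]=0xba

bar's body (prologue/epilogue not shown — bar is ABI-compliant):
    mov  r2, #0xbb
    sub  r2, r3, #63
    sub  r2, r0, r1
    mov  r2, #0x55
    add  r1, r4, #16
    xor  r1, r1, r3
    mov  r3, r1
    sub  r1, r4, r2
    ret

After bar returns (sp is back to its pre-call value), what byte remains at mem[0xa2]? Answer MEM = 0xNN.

MEM = 0x43

prologue: push r1 -> mem[0xa3]=0x5f, sp=0xa3
prologue: push r3 -> mem[0xa2]=0x43, sp=0xa2
body[0] mov  r2, #0xbb -> r2=0xbb
body[1] sub  r2, r3, #63 -> r2=0x04
body[2] sub  r2, r0, r1 -> r2=0x57
body[3] mov  r2, #0x55 -> r2=0x55
body[4] add  r1, r4, #16 -> r1=0xd4
body[5] xor  r1, r1, r3 -> r1=0x97
body[6] mov  r3, r1 -> r3=0x97
body[7] sub  r1, r4, r2 -> r1=0x6f
epilogue: pop r3=0x43, sp=0xa3
epilogue: pop r1=0x5f, sp=0xa4
prologue pushed ['r1', 'r3'] at ['0xa3', '0xa2']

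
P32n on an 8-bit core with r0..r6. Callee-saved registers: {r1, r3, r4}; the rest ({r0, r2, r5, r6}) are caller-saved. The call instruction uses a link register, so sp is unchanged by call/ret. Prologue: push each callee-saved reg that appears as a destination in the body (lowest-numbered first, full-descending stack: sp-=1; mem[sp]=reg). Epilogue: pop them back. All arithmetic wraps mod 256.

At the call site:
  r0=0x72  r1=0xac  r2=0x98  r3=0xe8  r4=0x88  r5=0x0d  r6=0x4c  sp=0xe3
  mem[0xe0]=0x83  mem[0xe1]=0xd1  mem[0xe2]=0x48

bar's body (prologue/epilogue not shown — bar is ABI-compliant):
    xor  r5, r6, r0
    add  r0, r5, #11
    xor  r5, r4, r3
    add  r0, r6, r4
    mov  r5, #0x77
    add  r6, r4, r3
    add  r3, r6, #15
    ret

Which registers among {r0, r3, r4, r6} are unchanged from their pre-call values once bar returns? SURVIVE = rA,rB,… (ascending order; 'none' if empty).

prologue: push r3 -> mem[0xe2]=0xe8, sp=0xe2
body[0] xor  r5, r6, r0 -> r5=0x3e
body[1] add  r0, r5, #11 -> r0=0x49
body[2] xor  r5, r4, r3 -> r5=0x60
body[3] add  r0, r6, r4 -> r0=0xd4
body[4] mov  r5, #0x77 -> r5=0x77
body[5] add  r6, r4, r3 -> r6=0x70
body[6] add  r3, r6, #15 -> r3=0x7f
epilogue: pop r3=0xe8, sp=0xe3
r0: caller-saved, written=True
r3: callee-saved, written=True
r4: callee-saved, written=False
r6: caller-saved, written=True

SURVIVE = r3,r4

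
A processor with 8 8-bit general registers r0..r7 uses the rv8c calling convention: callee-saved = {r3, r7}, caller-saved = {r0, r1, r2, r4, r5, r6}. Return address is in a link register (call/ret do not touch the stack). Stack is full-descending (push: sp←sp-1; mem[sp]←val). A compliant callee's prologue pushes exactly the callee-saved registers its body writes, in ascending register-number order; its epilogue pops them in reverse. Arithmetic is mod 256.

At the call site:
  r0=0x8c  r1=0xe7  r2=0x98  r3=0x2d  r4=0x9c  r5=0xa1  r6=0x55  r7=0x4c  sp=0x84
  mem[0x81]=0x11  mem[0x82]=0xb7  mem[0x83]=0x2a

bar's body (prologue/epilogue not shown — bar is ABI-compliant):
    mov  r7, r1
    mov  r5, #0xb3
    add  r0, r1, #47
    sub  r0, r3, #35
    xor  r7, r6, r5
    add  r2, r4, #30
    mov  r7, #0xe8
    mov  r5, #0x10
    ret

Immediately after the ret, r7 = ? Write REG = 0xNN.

REG = 0x4c

prologue: push r7 → mem[0x83]=0x4c, sp=0x83
body[0] mov  r7, r1 → r7=0xe7
body[1] mov  r5, #0xb3 → r5=0xb3
body[2] add  r0, r1, #47 → r0=0x16
body[3] sub  r0, r3, #35 → r0=0x0a
body[4] xor  r7, r6, r5 → r7=0xe6
body[5] add  r2, r4, #30 → r2=0xba
body[6] mov  r7, #0xe8 → r7=0xe8
body[7] mov  r5, #0x10 → r5=0x10
epilogue: pop r7=0x4c, sp=0x84
r7 is callee-saved → restored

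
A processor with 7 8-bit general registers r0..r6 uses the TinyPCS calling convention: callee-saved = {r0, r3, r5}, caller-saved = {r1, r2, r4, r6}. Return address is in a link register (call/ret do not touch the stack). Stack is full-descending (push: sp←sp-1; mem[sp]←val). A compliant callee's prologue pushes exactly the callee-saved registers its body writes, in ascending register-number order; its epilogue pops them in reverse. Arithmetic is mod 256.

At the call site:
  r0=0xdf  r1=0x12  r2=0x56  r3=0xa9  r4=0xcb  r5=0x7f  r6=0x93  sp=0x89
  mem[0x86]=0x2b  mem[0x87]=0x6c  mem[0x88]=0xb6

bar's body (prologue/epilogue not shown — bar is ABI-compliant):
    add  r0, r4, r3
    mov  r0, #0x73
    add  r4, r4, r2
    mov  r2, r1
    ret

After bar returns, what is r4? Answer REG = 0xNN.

REG = 0x21

prologue: push r0 -> mem[0x88]=0xdf, sp=0x88
body[0] add  r0, r4, r3 -> r0=0x74
body[1] mov  r0, #0x73 -> r0=0x73
body[2] add  r4, r4, r2 -> r4=0x21
body[3] mov  r2, r1 -> r2=0x12
epilogue: pop r0=0xdf, sp=0x89
r4 is caller-saved -> body value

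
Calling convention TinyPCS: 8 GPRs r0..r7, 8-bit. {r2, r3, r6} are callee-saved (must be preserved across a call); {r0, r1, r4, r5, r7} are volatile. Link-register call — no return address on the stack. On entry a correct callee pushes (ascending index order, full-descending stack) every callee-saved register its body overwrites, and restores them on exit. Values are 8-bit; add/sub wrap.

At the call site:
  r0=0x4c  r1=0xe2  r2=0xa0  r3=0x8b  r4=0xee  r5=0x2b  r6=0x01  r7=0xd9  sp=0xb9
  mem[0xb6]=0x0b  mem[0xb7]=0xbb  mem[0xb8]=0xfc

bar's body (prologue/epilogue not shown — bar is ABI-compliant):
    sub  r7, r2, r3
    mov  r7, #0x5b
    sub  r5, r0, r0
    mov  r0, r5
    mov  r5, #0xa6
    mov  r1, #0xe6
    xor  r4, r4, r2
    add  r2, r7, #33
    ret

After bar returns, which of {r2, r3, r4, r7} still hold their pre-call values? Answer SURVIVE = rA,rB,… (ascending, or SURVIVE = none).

prologue: push r2 → mem[0xb8]=0xa0, sp=0xb8
body[0] sub  r7, r2, r3 → r7=0x15
body[1] mov  r7, #0x5b → r7=0x5b
body[2] sub  r5, r0, r0 → r5=0x00
body[3] mov  r0, r5 → r0=0x00
body[4] mov  r5, #0xa6 → r5=0xa6
body[5] mov  r1, #0xe6 → r1=0xe6
body[6] xor  r4, r4, r2 → r4=0x4e
body[7] add  r2, r7, #33 → r2=0x7c
epilogue: pop r2=0xa0, sp=0xb9
r2: callee-saved, written=True
r3: callee-saved, written=False
r4: caller-saved, written=True
r7: caller-saved, written=True

SURVIVE = r2,r3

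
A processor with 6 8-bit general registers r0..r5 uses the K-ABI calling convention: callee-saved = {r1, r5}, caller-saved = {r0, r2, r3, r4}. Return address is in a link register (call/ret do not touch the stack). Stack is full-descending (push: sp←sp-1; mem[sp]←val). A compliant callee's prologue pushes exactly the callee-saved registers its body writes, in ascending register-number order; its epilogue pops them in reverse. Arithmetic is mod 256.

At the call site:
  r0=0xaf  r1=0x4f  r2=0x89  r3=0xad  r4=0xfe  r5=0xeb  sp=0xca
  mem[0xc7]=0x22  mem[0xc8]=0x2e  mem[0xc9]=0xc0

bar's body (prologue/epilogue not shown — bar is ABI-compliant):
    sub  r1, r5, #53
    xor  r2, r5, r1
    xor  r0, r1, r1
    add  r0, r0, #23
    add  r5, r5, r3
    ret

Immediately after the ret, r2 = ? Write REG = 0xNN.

REG = 0x5d

prologue: push r1 -> mem[0xc9]=0x4f, sp=0xc9
prologue: push r5 -> mem[0xc8]=0xeb, sp=0xc8
body[0] sub  r1, r5, #53 -> r1=0xb6
body[1] xor  r2, r5, r1 -> r2=0x5d
body[2] xor  r0, r1, r1 -> r0=0x00
body[3] add  r0, r0, #23 -> r0=0x17
body[4] add  r5, r5, r3 -> r5=0x98
epilogue: pop r5=0xeb, sp=0xc9
epilogue: pop r1=0x4f, sp=0xca
r2 is caller-saved -> body value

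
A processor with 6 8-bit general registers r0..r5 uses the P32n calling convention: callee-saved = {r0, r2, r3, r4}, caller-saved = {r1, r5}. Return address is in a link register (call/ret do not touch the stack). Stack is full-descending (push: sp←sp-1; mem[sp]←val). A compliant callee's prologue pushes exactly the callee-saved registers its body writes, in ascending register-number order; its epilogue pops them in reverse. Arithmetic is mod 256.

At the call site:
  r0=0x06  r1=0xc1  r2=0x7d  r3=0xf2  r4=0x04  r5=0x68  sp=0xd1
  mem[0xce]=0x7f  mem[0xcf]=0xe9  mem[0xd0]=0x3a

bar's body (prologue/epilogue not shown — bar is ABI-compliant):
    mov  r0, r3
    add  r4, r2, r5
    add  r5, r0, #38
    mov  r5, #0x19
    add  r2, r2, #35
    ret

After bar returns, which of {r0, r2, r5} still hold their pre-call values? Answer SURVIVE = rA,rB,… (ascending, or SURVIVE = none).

prologue: push r0 -> mem[0xd0]=0x06, sp=0xd0
prologue: push r2 -> mem[0xcf]=0x7d, sp=0xcf
prologue: push r4 -> mem[0xce]=0x04, sp=0xce
body[0] mov  r0, r3 -> r0=0xf2
body[1] add  r4, r2, r5 -> r4=0xe5
body[2] add  r5, r0, #38 -> r5=0x18
body[3] mov  r5, #0x19 -> r5=0x19
body[4] add  r2, r2, #35 -> r2=0xa0
epilogue: pop r4=0x04, sp=0xcf
epilogue: pop r2=0x7d, sp=0xd0
epilogue: pop r0=0x06, sp=0xd1
r0: callee-saved, written=True
r2: callee-saved, written=True
r5: caller-saved, written=True

SURVIVE = r0,r2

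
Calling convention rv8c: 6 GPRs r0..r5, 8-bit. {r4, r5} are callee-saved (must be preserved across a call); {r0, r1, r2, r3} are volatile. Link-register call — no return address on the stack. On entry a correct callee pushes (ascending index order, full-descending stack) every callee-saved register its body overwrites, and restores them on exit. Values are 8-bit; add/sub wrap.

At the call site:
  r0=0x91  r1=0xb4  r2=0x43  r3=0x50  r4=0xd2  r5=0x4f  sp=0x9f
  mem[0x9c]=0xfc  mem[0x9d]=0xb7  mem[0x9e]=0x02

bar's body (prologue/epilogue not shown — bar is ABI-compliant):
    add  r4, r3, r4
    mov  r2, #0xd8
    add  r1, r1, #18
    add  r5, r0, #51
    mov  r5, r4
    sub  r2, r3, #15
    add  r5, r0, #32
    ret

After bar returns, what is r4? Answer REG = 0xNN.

prologue: push r4 → mem[0x9e]=0xd2, sp=0x9e
prologue: push r5 → mem[0x9d]=0x4f, sp=0x9d
body[0] add  r4, r3, r4 → r4=0x22
body[1] mov  r2, #0xd8 → r2=0xd8
body[2] add  r1, r1, #18 → r1=0xc6
body[3] add  r5, r0, #51 → r5=0xc4
body[4] mov  r5, r4 → r5=0x22
body[5] sub  r2, r3, #15 → r2=0x41
body[6] add  r5, r0, #32 → r5=0xb1
epilogue: pop r5=0x4f, sp=0x9e
epilogue: pop r4=0xd2, sp=0x9f
r4 is callee-saved → restored

REG = 0xd2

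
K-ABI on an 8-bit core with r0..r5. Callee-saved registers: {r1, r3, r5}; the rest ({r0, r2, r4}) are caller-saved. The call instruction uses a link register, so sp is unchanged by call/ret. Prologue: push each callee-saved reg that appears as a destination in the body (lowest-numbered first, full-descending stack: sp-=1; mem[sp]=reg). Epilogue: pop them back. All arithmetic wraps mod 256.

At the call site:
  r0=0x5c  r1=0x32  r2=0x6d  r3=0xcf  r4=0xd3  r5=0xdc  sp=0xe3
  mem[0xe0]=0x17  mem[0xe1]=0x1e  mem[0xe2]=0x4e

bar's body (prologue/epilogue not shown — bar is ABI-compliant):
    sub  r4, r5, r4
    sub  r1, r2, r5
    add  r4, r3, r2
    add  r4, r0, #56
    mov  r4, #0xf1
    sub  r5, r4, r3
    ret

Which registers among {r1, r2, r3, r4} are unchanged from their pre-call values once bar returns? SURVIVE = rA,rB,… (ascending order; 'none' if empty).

SURVIVE = r1,r2,r3

prologue: push r1 -> mem[0xe2]=0x32, sp=0xe2
prologue: push r5 -> mem[0xe1]=0xdc, sp=0xe1
body[0] sub  r4, r5, r4 -> r4=0x09
body[1] sub  r1, r2, r5 -> r1=0x91
body[2] add  r4, r3, r2 -> r4=0x3c
body[3] add  r4, r0, #56 -> r4=0x94
body[4] mov  r4, #0xf1 -> r4=0xf1
body[5] sub  r5, r4, r3 -> r5=0x22
epilogue: pop r5=0xdc, sp=0xe2
epilogue: pop r1=0x32, sp=0xe3
r1: callee-saved, written=True
r2: caller-saved, written=False
r3: callee-saved, written=False
r4: caller-saved, written=True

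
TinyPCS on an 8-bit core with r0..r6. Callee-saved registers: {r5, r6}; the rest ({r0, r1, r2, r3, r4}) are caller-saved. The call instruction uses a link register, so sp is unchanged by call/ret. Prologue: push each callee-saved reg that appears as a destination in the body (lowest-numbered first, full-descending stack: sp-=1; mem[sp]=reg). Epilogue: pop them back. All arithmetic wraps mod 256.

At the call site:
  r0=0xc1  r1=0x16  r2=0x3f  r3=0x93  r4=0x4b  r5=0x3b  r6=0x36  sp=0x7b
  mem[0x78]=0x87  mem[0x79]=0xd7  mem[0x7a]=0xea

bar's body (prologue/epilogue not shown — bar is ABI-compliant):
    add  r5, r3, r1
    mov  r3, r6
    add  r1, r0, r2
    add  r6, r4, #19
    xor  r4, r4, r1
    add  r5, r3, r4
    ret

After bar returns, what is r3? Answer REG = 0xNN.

prologue: push r5 -> mem[0x7a]=0x3b, sp=0x7a
prologue: push r6 -> mem[0x79]=0x36, sp=0x79
body[0] add  r5, r3, r1 -> r5=0xa9
body[1] mov  r3, r6 -> r3=0x36
body[2] add  r1, r0, r2 -> r1=0x00
body[3] add  r6, r4, #19 -> r6=0x5e
body[4] xor  r4, r4, r1 -> r4=0x4b
body[5] add  r5, r3, r4 -> r5=0x81
epilogue: pop r6=0x36, sp=0x7a
epilogue: pop r5=0x3b, sp=0x7b
r3 is caller-saved -> body value

REG = 0x36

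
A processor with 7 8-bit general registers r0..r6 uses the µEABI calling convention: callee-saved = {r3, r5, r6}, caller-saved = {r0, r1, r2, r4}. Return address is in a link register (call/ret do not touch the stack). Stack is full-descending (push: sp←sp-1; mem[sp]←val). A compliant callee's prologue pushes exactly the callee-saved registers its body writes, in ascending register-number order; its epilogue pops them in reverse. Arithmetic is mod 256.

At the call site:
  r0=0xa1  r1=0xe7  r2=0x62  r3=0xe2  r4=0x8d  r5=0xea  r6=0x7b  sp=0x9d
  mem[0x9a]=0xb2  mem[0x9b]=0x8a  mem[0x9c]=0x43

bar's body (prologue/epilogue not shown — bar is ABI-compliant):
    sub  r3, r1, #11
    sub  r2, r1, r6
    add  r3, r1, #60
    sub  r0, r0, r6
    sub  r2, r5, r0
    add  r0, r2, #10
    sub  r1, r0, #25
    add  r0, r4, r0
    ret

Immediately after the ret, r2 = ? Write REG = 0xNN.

prologue: push r3 -> mem[0x9c]=0xe2, sp=0x9c
body[0] sub  r3, r1, #11 -> r3=0xdc
body[1] sub  r2, r1, r6 -> r2=0x6c
body[2] add  r3, r1, #60 -> r3=0x23
body[3] sub  r0, r0, r6 -> r0=0x26
body[4] sub  r2, r5, r0 -> r2=0xc4
body[5] add  r0, r2, #10 -> r0=0xce
body[6] sub  r1, r0, #25 -> r1=0xb5
body[7] add  r0, r4, r0 -> r0=0x5b
epilogue: pop r3=0xe2, sp=0x9d
r2 is caller-saved -> body value

REG = 0xc4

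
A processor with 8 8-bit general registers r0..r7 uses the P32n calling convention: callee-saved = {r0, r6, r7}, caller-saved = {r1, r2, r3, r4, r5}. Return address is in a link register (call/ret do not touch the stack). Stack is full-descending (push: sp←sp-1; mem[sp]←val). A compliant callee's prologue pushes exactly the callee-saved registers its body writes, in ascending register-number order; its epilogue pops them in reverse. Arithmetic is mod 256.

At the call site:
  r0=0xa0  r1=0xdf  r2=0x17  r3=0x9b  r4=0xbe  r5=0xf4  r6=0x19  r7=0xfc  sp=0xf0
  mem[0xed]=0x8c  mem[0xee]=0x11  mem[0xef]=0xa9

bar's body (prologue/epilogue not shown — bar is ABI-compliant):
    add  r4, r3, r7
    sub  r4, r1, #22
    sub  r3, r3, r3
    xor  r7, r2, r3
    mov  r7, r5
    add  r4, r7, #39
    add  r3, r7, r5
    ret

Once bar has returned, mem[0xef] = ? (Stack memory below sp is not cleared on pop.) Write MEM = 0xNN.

prologue: push r7 → mem[0xef]=0xfc, sp=0xef
body[0] add  r4, r3, r7 → r4=0x97
body[1] sub  r4, r1, #22 → r4=0xc9
body[2] sub  r3, r3, r3 → r3=0x00
body[3] xor  r7, r2, r3 → r7=0x17
body[4] mov  r7, r5 → r7=0xf4
body[5] add  r4, r7, #39 → r4=0x1b
body[6] add  r3, r7, r5 → r3=0xe8
epilogue: pop r7=0xfc, sp=0xf0
prologue pushed ['r7'] at ['0xef']

MEM = 0xfc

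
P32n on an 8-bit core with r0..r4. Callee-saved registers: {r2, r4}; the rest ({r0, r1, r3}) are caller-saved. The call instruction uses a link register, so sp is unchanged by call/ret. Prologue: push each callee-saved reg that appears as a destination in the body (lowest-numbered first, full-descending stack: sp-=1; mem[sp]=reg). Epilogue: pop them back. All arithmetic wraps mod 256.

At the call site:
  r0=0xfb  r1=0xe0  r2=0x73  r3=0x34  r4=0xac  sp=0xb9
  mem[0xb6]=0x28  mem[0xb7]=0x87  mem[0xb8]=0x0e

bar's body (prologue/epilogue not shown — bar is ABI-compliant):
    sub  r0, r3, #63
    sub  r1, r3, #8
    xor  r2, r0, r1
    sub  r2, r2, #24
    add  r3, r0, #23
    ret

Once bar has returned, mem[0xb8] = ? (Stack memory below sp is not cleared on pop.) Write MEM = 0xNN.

prologue: push r2 -> mem[0xb8]=0x73, sp=0xb8
body[0] sub  r0, r3, #63 -> r0=0xf5
body[1] sub  r1, r3, #8 -> r1=0x2c
body[2] xor  r2, r0, r1 -> r2=0xd9
body[3] sub  r2, r2, #24 -> r2=0xc1
body[4] add  r3, r0, #23 -> r3=0x0c
epilogue: pop r2=0x73, sp=0xb9
prologue pushed ['r2'] at ['0xb8']

MEM = 0x73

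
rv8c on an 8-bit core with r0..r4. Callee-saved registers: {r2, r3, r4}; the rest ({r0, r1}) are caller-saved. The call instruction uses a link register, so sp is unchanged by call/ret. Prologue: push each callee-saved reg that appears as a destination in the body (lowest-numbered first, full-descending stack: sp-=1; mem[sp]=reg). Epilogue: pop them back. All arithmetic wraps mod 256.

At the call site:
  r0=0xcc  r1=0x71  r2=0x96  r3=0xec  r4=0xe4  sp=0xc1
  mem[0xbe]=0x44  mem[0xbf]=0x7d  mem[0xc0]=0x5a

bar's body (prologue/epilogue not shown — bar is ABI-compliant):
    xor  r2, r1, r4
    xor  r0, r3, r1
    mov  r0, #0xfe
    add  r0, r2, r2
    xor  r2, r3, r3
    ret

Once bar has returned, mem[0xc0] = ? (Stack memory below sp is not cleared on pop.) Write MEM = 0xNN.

MEM = 0x96

prologue: push r2 -> mem[0xc0]=0x96, sp=0xc0
body[0] xor  r2, r1, r4 -> r2=0x95
body[1] xor  r0, r3, r1 -> r0=0x9d
body[2] mov  r0, #0xfe -> r0=0xfe
body[3] add  r0, r2, r2 -> r0=0x2a
body[4] xor  r2, r3, r3 -> r2=0x00
epilogue: pop r2=0x96, sp=0xc1
prologue pushed ['r2'] at ['0xc0']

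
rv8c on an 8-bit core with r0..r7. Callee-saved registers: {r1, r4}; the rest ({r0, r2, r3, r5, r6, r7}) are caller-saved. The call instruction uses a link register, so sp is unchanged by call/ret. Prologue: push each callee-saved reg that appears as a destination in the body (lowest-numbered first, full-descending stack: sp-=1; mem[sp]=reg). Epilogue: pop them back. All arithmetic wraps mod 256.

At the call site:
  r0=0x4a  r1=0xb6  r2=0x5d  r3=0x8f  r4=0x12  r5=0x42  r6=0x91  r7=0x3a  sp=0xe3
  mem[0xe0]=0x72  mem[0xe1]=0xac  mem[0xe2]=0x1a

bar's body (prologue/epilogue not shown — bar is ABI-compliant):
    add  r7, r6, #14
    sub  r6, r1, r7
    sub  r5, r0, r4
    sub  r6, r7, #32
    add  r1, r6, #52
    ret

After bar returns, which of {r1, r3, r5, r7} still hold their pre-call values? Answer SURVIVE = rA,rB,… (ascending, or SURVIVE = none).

prologue: push r1 -> mem[0xe2]=0xb6, sp=0xe2
body[0] add  r7, r6, #14 -> r7=0x9f
body[1] sub  r6, r1, r7 -> r6=0x17
body[2] sub  r5, r0, r4 -> r5=0x38
body[3] sub  r6, r7, #32 -> r6=0x7f
body[4] add  r1, r6, #52 -> r1=0xb3
epilogue: pop r1=0xb6, sp=0xe3
r1: callee-saved, written=True
r3: caller-saved, written=False
r5: caller-saved, written=True
r7: caller-saved, written=True

SURVIVE = r1,r3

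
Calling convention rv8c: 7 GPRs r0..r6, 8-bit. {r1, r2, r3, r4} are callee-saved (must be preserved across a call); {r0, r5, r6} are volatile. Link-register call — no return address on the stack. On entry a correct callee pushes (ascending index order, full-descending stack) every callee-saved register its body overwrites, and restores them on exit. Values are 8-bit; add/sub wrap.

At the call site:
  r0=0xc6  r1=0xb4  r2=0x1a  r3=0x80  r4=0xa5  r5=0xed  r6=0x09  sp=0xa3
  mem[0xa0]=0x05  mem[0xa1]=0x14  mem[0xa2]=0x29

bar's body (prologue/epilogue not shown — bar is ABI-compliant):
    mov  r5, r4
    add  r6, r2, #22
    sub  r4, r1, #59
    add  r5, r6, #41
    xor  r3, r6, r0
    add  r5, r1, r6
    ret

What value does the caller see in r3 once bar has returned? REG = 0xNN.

prologue: push r3 -> mem[0xa2]=0x80, sp=0xa2
prologue: push r4 -> mem[0xa1]=0xa5, sp=0xa1
body[0] mov  r5, r4 -> r5=0xa5
body[1] add  r6, r2, #22 -> r6=0x30
body[2] sub  r4, r1, #59 -> r4=0x79
body[3] add  r5, r6, #41 -> r5=0x59
body[4] xor  r3, r6, r0 -> r3=0xf6
body[5] add  r5, r1, r6 -> r5=0xe4
epilogue: pop r4=0xa5, sp=0xa2
epilogue: pop r3=0x80, sp=0xa3
r3 is callee-saved -> restored

REG = 0x80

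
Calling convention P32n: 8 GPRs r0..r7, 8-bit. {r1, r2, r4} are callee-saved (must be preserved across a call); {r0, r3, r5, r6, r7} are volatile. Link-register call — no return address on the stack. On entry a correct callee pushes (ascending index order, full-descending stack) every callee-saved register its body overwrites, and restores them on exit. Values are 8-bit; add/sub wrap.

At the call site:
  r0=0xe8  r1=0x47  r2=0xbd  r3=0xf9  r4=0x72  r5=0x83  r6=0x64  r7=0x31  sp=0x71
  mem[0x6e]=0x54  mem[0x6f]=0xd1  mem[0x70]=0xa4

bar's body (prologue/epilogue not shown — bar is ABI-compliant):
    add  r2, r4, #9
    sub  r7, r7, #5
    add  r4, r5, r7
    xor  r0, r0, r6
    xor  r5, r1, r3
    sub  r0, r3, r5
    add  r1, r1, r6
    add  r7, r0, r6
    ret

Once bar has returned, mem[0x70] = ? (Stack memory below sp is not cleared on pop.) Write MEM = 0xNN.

MEM = 0x47

prologue: push r1 → mem[0x70]=0x47, sp=0x70
prologue: push r2 → mem[0x6f]=0xbd, sp=0x6f
prologue: push r4 → mem[0x6e]=0x72, sp=0x6e
body[0] add  r2, r4, #9 → r2=0x7b
body[1] sub  r7, r7, #5 → r7=0x2c
body[2] add  r4, r5, r7 → r4=0xaf
body[3] xor  r0, r0, r6 → r0=0x8c
body[4] xor  r5, r1, r3 → r5=0xbe
body[5] sub  r0, r3, r5 → r0=0x3b
body[6] add  r1, r1, r6 → r1=0xab
body[7] add  r7, r0, r6 → r7=0x9f
epilogue: pop r4=0x72, sp=0x6f
epilogue: pop r2=0xbd, sp=0x70
epilogue: pop r1=0x47, sp=0x71
prologue pushed ['r1', 'r2', 'r4'] at ['0x70', '0x6f', '0x6e']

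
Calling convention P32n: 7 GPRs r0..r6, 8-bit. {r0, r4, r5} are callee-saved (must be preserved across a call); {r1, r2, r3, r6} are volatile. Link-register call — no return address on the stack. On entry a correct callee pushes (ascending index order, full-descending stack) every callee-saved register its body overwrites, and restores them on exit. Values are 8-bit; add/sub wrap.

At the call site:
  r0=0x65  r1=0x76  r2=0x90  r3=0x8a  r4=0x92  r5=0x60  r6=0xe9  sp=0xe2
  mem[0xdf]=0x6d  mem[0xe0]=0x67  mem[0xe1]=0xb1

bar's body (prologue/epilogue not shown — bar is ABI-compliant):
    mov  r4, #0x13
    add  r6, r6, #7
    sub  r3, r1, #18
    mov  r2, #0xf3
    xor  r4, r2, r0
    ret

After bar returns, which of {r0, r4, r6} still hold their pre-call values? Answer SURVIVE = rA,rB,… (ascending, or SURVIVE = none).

prologue: push r4 -> mem[0xe1]=0x92, sp=0xe1
body[0] mov  r4, #0x13 -> r4=0x13
body[1] add  r6, r6, #7 -> r6=0xf0
body[2] sub  r3, r1, #18 -> r3=0x64
body[3] mov  r2, #0xf3 -> r2=0xf3
body[4] xor  r4, r2, r0 -> r4=0x96
epilogue: pop r4=0x92, sp=0xe2
r0: callee-saved, written=False
r4: callee-saved, written=True
r6: caller-saved, written=True

SURVIVE = r0,r4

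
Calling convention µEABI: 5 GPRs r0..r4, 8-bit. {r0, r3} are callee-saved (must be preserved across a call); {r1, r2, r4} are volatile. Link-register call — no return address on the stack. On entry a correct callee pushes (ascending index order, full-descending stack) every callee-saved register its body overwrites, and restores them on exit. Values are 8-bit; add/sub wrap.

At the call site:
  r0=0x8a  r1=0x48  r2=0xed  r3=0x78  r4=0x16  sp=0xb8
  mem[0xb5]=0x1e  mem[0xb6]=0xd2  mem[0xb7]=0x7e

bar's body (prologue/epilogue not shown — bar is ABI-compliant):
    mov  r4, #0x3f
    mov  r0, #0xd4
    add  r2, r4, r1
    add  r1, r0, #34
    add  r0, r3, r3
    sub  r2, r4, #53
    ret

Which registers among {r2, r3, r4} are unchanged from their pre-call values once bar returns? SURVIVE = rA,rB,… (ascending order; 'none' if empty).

prologue: push r0 → mem[0xb7]=0x8a, sp=0xb7
body[0] mov  r4, #0x3f → r4=0x3f
body[1] mov  r0, #0xd4 → r0=0xd4
body[2] add  r2, r4, r1 → r2=0x87
body[3] add  r1, r0, #34 → r1=0xf6
body[4] add  r0, r3, r3 → r0=0xf0
body[5] sub  r2, r4, #53 → r2=0x0a
epilogue: pop r0=0x8a, sp=0xb8
r2: caller-saved, written=True
r3: callee-saved, written=False
r4: caller-saved, written=True

SURVIVE = r3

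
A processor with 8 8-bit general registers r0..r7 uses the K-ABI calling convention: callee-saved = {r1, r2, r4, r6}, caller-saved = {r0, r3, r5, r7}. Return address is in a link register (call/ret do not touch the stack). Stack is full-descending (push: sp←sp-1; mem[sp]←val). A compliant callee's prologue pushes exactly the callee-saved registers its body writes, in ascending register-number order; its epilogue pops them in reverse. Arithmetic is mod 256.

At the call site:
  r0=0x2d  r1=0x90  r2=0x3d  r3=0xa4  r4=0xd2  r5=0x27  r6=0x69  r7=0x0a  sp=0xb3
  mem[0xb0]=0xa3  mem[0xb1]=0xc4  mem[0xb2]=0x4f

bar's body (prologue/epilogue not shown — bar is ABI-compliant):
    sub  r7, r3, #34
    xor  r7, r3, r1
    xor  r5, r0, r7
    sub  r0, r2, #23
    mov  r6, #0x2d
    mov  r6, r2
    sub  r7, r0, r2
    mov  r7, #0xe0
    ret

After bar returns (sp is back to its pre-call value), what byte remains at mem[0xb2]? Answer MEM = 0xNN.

prologue: push r6 -> mem[0xb2]=0x69, sp=0xb2
body[0] sub  r7, r3, #34 -> r7=0x82
body[1] xor  r7, r3, r1 -> r7=0x34
body[2] xor  r5, r0, r7 -> r5=0x19
body[3] sub  r0, r2, #23 -> r0=0x26
body[4] mov  r6, #0x2d -> r6=0x2d
body[5] mov  r6, r2 -> r6=0x3d
body[6] sub  r7, r0, r2 -> r7=0xe9
body[7] mov  r7, #0xe0 -> r7=0xe0
epilogue: pop r6=0x69, sp=0xb3
prologue pushed ['r6'] at ['0xb2']

MEM = 0x69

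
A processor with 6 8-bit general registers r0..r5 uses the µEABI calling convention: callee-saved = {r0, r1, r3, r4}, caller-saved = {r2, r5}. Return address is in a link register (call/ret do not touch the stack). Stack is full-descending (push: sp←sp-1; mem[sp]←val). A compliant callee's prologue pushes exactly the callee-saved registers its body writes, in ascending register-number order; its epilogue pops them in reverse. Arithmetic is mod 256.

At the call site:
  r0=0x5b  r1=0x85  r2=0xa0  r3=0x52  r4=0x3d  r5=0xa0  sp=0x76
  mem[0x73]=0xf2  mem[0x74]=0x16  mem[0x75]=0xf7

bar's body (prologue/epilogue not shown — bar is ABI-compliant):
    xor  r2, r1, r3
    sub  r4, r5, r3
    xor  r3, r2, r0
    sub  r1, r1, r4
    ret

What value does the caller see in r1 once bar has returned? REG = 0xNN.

REG = 0x85

prologue: push r1 -> mem[0x75]=0x85, sp=0x75
prologue: push r3 -> mem[0x74]=0x52, sp=0x74
prologue: push r4 -> mem[0x73]=0x3d, sp=0x73
body[0] xor  r2, r1, r3 -> r2=0xd7
body[1] sub  r4, r5, r3 -> r4=0x4e
body[2] xor  r3, r2, r0 -> r3=0x8c
body[3] sub  r1, r1, r4 -> r1=0x37
epilogue: pop r4=0x3d, sp=0x74
epilogue: pop r3=0x52, sp=0x75
epilogue: pop r1=0x85, sp=0x76
r1 is callee-saved -> restored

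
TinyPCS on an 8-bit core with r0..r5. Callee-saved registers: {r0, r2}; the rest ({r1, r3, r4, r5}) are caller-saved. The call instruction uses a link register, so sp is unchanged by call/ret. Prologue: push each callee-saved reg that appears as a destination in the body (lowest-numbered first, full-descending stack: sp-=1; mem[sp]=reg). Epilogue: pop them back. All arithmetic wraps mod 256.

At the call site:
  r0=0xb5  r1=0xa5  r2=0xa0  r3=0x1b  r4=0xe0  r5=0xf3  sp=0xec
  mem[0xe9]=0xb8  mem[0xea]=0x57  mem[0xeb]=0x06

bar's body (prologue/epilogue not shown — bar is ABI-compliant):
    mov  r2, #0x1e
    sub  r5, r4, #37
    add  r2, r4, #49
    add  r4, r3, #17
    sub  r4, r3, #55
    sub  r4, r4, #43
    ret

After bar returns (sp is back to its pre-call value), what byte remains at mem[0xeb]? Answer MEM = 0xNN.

prologue: push r2 → mem[0xeb]=0xa0, sp=0xeb
body[0] mov  r2, #0x1e → r2=0x1e
body[1] sub  r5, r4, #37 → r5=0xbb
body[2] add  r2, r4, #49 → r2=0x11
body[3] add  r4, r3, #17 → r4=0x2c
body[4] sub  r4, r3, #55 → r4=0xe4
body[5] sub  r4, r4, #43 → r4=0xb9
epilogue: pop r2=0xa0, sp=0xec
prologue pushed ['r2'] at ['0xeb']

MEM = 0xa0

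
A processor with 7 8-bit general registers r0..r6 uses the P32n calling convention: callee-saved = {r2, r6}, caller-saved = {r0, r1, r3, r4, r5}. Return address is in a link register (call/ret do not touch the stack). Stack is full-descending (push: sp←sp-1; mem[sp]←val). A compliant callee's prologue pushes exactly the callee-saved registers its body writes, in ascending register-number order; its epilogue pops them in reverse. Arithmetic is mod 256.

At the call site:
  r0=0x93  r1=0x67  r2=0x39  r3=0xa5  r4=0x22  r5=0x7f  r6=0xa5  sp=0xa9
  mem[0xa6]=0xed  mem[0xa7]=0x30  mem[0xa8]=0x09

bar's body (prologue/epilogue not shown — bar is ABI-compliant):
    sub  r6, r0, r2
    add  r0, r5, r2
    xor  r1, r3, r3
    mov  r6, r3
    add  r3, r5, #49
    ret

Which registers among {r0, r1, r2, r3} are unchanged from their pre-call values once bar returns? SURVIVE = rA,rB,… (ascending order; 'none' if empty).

SURVIVE = r2

prologue: push r6 → mem[0xa8]=0xa5, sp=0xa8
body[0] sub  r6, r0, r2 → r6=0x5a
body[1] add  r0, r5, r2 → r0=0xb8
body[2] xor  r1, r3, r3 → r1=0x00
body[3] mov  r6, r3 → r6=0xa5
body[4] add  r3, r5, #49 → r3=0xb0
epilogue: pop r6=0xa5, sp=0xa9
r0: caller-saved, written=True
r1: caller-saved, written=True
r2: callee-saved, written=False
r3: caller-saved, written=True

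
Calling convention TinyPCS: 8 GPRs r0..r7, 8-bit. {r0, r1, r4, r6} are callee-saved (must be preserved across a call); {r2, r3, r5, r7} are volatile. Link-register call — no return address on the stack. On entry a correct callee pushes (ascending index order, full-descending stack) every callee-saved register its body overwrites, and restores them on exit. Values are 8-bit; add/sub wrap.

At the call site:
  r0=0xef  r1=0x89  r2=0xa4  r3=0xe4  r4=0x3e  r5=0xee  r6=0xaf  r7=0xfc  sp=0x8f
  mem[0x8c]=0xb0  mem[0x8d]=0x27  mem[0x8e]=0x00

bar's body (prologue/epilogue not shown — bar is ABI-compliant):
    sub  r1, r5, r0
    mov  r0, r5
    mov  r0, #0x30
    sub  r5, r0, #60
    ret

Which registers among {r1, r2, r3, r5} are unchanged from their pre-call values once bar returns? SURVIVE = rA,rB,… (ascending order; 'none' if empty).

SURVIVE = r1,r2,r3

prologue: push r0 → mem[0x8e]=0xef, sp=0x8e
prologue: push r1 → mem[0x8d]=0x89, sp=0x8d
body[0] sub  r1, r5, r0 → r1=0xff
body[1] mov  r0, r5 → r0=0xee
body[2] mov  r0, #0x30 → r0=0x30
body[3] sub  r5, r0, #60 → r5=0xf4
epilogue: pop r1=0x89, sp=0x8e
epilogue: pop r0=0xef, sp=0x8f
r1: callee-saved, written=True
r2: caller-saved, written=False
r3: caller-saved, written=False
r5: caller-saved, written=True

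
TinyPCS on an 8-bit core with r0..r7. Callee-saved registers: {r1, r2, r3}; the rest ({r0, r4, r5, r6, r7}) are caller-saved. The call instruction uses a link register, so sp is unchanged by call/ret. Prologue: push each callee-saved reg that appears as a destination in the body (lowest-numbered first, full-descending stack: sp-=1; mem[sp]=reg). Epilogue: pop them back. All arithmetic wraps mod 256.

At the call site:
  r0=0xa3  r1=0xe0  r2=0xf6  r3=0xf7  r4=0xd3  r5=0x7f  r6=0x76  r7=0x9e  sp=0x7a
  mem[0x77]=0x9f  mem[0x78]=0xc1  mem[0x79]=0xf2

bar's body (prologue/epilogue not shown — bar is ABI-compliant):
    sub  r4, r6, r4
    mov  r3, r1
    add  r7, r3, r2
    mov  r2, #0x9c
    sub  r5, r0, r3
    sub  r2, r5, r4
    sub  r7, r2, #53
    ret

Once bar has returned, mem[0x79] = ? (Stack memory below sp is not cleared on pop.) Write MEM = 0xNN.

MEM = 0xf6

prologue: push r2 -> mem[0x79]=0xf6, sp=0x79
prologue: push r3 -> mem[0x78]=0xf7, sp=0x78
body[0] sub  r4, r6, r4 -> r4=0xa3
body[1] mov  r3, r1 -> r3=0xe0
body[2] add  r7, r3, r2 -> r7=0xd6
body[3] mov  r2, #0x9c -> r2=0x9c
body[4] sub  r5, r0, r3 -> r5=0xc3
body[5] sub  r2, r5, r4 -> r2=0x20
body[6] sub  r7, r2, #53 -> r7=0xeb
epilogue: pop r3=0xf7, sp=0x79
epilogue: pop r2=0xf6, sp=0x7a
prologue pushed ['r2', 'r3'] at ['0x79', '0x78']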